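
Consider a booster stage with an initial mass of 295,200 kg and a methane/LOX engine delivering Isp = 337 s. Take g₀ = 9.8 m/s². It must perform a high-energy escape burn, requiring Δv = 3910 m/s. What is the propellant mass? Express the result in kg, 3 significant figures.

propellant mass ≈ 205000 kg

v_e = Isp · g₀ = 337 × 9.8 = 3302.6 m/s.
From the ideal rocket equation, m₀/m_f = exp(Δv / v_e) = exp(3910 / 3302.6) = exp(1.1839) = 3.2671.
m_f = 295,200 / 3.2671 = 90,355.4 kg, so propellant = m₀ − m_f = 295,200 − 90,355.4 = 204,844.6 kg.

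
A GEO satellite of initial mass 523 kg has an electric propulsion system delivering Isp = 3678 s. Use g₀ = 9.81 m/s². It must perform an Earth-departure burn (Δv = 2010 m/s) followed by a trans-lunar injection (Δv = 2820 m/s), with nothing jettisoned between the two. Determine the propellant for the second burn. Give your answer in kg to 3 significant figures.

propellant for the second burn ≈ 37.2 kg

v_e = Isp · g₀ = 3678 × 9.81 = 36081.2 m/s.
After the first burn: m = 523 × exp(−2010/36081.2) = 523 × 0.94582 = 494.664 kg.
After the second burn: m = 494.664 × exp(−2820/36081.2) = 494.664 × 0.92482 = 457.475 kg.
Second-burn propellant = 494.664 − 457.475 = 37.189 kg.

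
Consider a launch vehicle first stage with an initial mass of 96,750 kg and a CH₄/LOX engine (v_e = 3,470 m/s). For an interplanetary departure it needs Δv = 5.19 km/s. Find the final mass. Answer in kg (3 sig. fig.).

From the ideal rocket equation, m₀/m_f = exp(Δv / v_e) = exp(5190 / 3470.0) = exp(1.4957) = 4.4624.
m_f = m₀ / 4.4624 = 96,750 / 4.4624 = 21,681.2 kg.

final mass ≈ 21700 kg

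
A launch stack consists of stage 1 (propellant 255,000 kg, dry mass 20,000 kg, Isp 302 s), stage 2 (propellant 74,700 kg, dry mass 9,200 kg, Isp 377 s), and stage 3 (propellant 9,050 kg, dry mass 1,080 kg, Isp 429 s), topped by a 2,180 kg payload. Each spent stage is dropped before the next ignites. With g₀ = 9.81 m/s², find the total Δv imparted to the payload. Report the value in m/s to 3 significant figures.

Ignition mass of stage 1 = 255,000+20,000 + 74,700+9,200 + 9,050+1,080 + 2,180 = 371,210 kg.
Stage 1: m₀ = 371,210 kg, m_f = 371,210 − 255,000 = 116,210 kg; Δv = 302×9.81×ln(3.194) = 2962.6×1.1614 ≈ 3441 m/s.
Stage 2: m₀ = 96,210 kg, m_f = 96,210 − 74,700 = 21,510 kg; Δv = 377×9.81×ln(4.473) = 3698.4×1.4980 ≈ 5540 m/s.
Stage 3: m₀ = 12,310 kg, m_f = 12,310 − 9,050 = 3,260 kg; Δv = 429×9.81×ln(3.776) = 4208.5×1.3287 ≈ 5592 m/s.
Total Δv = 3441 + 5540 + 5592 = 14573 m/s.

Δv ≈ 14600 m/s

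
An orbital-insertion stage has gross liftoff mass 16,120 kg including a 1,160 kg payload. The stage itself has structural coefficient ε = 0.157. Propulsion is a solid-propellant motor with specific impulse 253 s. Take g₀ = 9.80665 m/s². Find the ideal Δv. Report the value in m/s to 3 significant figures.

Stage wet mass = m₀ − payload = 16,120 − 1,160 = 14,960 kg.
Stage dry mass = ε × stage wet mass = 0.157 × 14,960 = 2,348.72 kg.
Burnout mass m_f = stage dry + payload = 2,348.72 + 1,160 = 3,508.72 kg.
v_e = Isp · g₀ = 253 × 9.80665 = 2481.1 m/s.
Using Δv = v_e ln(m₀/m_f): Δv = v_e · ln(16,120/3,508.72) = 2481.1 × ln(4.594) = 2481.1 × 1.5248 ≈ 3783 m/s.

Δv ≈ 3780 m/s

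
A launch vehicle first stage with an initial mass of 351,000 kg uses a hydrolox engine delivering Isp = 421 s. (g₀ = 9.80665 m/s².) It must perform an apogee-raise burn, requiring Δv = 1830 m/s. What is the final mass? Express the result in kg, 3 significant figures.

final mass ≈ 225000 kg

v_e = Isp · g₀ = 421 × 9.80665 = 4128.6 m/s.
m₀/m_f = exp(Δv / v_e) = exp(1830 / 4128.6) = exp(0.4432) = 1.5578.
m_f = m₀ / 1.5578 = 351,000 / 1.5578 = 225,318 kg.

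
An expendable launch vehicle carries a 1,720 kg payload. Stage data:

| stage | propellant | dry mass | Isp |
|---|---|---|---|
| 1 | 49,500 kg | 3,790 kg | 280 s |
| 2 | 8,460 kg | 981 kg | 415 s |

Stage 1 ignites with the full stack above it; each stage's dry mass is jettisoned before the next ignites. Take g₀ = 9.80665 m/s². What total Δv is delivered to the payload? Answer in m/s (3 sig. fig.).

Δv ≈ 9790 m/s

Ignition mass of stage 1 = 49,500+3,790 + 8,460+981 + 1,720 = 64,451 kg.
Stage 1: m₀ = 64,451 kg, m_f = 64,451 − 49,500 = 14,951 kg; Δv = 280×9.80665×ln(4.311) = 2745.9×1.4611 ≈ 4012 m/s.
Stage 2: m₀ = 11,161 kg, m_f = 11,161 − 8,460 = 2,701 kg; Δv = 415×9.80665×ln(4.132) = 4069.8×1.4188 ≈ 5774 m/s.
Total Δv = 4012 + 5774 = 9786 m/s.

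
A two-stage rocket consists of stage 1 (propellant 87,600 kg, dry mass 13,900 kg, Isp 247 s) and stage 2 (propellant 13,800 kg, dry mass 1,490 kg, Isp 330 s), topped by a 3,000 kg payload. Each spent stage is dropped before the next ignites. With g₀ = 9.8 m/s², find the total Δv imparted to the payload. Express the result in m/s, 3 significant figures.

Δv ≈ 7720 m/s

Ignition mass of stage 1 = 87,600+13,900 + 13,800+1,490 + 3,000 = 119,790 kg.
Stage 1: m₀ = 119,790 kg, m_f = 119,790 − 87,600 = 32,190 kg; Δv = 247×9.8×ln(3.721) = 2420.6×1.3141 ≈ 3181 m/s.
Stage 2: m₀ = 18,290 kg, m_f = 18,290 − 13,800 = 4,490 kg; Δv = 330×9.8×ln(4.073) = 3234.0×1.4045 ≈ 4542 m/s.
Total Δv = 3181 + 4542 = 7723 m/s.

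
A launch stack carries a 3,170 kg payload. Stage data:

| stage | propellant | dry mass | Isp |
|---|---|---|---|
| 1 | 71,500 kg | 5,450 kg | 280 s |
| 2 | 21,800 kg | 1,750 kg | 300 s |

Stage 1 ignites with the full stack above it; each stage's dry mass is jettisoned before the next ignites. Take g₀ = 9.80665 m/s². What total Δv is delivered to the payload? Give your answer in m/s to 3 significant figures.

Δv ≈ 8190 m/s

Ignition mass of stage 1 = 71,500+5,450 + 21,800+1,750 + 3,170 = 103,670 kg.
Stage 1: m₀ = 103,670 kg, m_f = 103,670 − 71,500 = 32,170 kg; Δv = 280×9.80665×ln(3.223) = 2745.9×1.1702 ≈ 3213 m/s.
Stage 2: m₀ = 26,720 kg, m_f = 26,720 − 21,800 = 4,920 kg; Δv = 300×9.80665×ln(5.431) = 2942.0×1.6921 ≈ 4978 m/s.
Total Δv = 3213 + 4978 = 8191 m/s.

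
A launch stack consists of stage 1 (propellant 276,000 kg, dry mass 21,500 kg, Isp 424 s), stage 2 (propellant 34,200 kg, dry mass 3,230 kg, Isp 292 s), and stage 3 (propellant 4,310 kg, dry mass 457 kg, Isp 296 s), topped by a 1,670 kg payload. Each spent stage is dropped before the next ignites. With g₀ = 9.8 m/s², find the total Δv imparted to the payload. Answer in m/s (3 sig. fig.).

Δv ≈ 14400 m/s

Ignition mass of stage 1 = 276,000+21,500 + 34,200+3,230 + 4,310+457 + 1,670 = 341,367 kg.
Stage 1: m₀ = 341,367 kg, m_f = 341,367 − 276,000 = 65,367 kg; Δv = 424×9.8×ln(5.222) = 4155.2×1.6529 ≈ 6868 m/s.
Stage 2: m₀ = 43,867 kg, m_f = 43,867 − 34,200 = 9,667 kg; Δv = 292×9.8×ln(4.538) = 2861.6×1.5124 ≈ 4328 m/s.
Stage 3: m₀ = 6,437 kg, m_f = 6,437 − 4,310 = 2,127 kg; Δv = 296×9.8×ln(3.026) = 2900.8×1.1074 ≈ 3212 m/s.
Total Δv = 6868 + 4328 + 3212 = 14408 m/s.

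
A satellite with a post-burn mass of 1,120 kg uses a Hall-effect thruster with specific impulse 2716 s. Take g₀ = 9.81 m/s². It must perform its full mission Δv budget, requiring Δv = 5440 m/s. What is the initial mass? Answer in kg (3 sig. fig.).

v_e = Isp · g₀ = 2716 × 9.81 = 26644.0 m/s.
Using Δv = v_e ln(m₀/m_f): m₀/m_f = exp(Δv / v_e) = exp(5440 / 26644.0) = exp(0.2042) = 1.2265.
m₀ = m_f × 1.2265 = 1,120 × 1.2265 = 1,373.68 kg.

initial mass ≈ 1370 kg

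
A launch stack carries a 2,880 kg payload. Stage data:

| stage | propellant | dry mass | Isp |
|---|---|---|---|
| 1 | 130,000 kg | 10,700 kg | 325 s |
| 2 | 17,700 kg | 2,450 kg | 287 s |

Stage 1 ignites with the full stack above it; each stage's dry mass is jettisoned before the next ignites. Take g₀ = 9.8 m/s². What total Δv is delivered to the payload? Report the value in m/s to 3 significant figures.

Ignition mass of stage 1 = 130,000+10,700 + 17,700+2,450 + 2,880 = 163,730 kg.
Stage 1: m₀ = 163,730 kg, m_f = 163,730 − 130,000 = 33,730 kg; Δv = 325×9.8×ln(4.854) = 3185.0×1.5798 ≈ 5032 m/s.
Stage 2: m₀ = 23,030 kg, m_f = 23,030 − 17,700 = 5,330 kg; Δv = 287×9.8×ln(4.321) = 2812.6×1.4634 ≈ 4116 m/s.
Total Δv = 5032 + 4116 = 9148 m/s.

Δv ≈ 9150 m/s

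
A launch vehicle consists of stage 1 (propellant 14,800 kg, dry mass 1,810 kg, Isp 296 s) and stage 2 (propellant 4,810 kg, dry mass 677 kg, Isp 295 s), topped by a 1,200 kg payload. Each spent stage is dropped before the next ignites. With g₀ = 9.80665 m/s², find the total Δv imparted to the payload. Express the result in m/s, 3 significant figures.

Δv ≈ 6600 m/s

Ignition mass of stage 1 = 14,800+1,810 + 4,810+677 + 1,200 = 23,297 kg.
Stage 1: m₀ = 23,297 kg, m_f = 23,297 − 14,800 = 8,497 kg; Δv = 296×9.80665×ln(2.742) = 2902.8×1.0086 ≈ 2928 m/s.
Stage 2: m₀ = 6,687 kg, m_f = 6,687 − 4,810 = 1,877 kg; Δv = 295×9.80665×ln(3.563) = 2893.0×1.2705 ≈ 3675 m/s.
Total Δv = 2928 + 3675 = 6603 m/s.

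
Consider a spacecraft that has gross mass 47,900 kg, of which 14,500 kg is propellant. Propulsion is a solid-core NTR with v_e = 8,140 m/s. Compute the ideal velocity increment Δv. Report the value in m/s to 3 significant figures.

m_f = m₀ − m_prop = 47,900 − 14,500 = 33,400 kg.
Rocket equation: Δv = v_e · ln(m₀/m_f) = 8140.0 × ln(1.434) = 8140.0 × 0.3606 ≈ 2935.0 m/s.

Δv ≈ 2930 m/s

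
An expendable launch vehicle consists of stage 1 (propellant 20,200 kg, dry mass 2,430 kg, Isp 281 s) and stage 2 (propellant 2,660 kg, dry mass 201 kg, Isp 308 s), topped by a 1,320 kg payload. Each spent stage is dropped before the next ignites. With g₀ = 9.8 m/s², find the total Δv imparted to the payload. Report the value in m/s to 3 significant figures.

Ignition mass of stage 1 = 20,200+2,430 + 2,660+201 + 1,320 = 26,811 kg.
Stage 1: m₀ = 26,811 kg, m_f = 26,811 − 20,200 = 6,611 kg; Δv = 281×9.8×ln(4.056) = 2753.8×1.4001 ≈ 3856 m/s.
Stage 2: m₀ = 4,181 kg, m_f = 4,181 − 2,660 = 1,521 kg; Δv = 308×9.8×ln(2.749) = 3018.4×1.0112 ≈ 3052 m/s.
Total Δv = 3856 + 3052 = 6908 m/s.

Δv ≈ 6910 m/s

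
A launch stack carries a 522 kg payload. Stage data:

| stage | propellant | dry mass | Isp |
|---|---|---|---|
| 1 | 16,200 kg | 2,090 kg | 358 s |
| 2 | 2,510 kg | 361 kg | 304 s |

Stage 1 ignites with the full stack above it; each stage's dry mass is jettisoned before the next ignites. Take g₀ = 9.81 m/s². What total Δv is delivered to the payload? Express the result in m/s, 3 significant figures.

Δv ≈ 8840 m/s

Ignition mass of stage 1 = 16,200+2,090 + 2,510+361 + 522 = 21,683 kg.
Stage 1: m₀ = 21,683 kg, m_f = 21,683 − 16,200 = 5,483 kg; Δv = 358×9.81×ln(3.955) = 3512.0×1.3749 ≈ 4829 m/s.
Stage 2: m₀ = 3,393 kg, m_f = 3,393 − 2,510 = 883 kg; Δv = 304×9.81×ln(3.843) = 2982.2×1.3461 ≈ 4015 m/s.
Total Δv = 4829 + 4015 = 8844 m/s.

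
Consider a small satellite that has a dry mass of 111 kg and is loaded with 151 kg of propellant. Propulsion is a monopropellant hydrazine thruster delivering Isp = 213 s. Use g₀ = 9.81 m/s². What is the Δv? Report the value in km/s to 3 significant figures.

v_e = Isp · g₀ = 213 × 9.81 = 2089.5 m/s.
m₀ = m_dry + m_prop = 111 + 151 = 262 kg.
By the Tsiolkovsky rocket equation, Δv = v_e · ln(m₀/m_f) = 2089.5 × ln(2.36) = 2089.5 × 0.8588 ≈ 1794.5 m/s.

Δv ≈ 1.79 km/s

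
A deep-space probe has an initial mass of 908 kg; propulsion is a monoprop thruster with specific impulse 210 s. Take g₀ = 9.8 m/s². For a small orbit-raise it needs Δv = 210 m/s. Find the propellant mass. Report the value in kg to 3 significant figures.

v_e = Isp · g₀ = 210 × 9.8 = 2058.0 m/s.
Using Δv = v_e ln(m₀/m_f): m₀/m_f = exp(Δv / v_e) = exp(210 / 2058.0) = exp(0.1020) = 1.1074.
m_f = 908 / 1.1074 = 819.939 kg, so propellant = m₀ − m_f = 908 − 819.939 = 88.061 kg.

propellant mass ≈ 88.1 kg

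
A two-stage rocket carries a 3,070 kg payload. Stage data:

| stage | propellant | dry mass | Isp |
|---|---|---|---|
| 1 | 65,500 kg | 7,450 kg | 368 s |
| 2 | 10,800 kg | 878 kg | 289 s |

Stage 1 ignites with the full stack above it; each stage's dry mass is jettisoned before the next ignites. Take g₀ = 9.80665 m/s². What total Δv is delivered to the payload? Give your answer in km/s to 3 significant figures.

Δv ≈ 8.69 km/s

Ignition mass of stage 1 = 65,500+7,450 + 10,800+878 + 3,070 = 87,698 kg.
Stage 1: m₀ = 87,698 kg, m_f = 87,698 − 65,500 = 22,198 kg; Δv = 368×9.80665×ln(3.951) = 3608.8×1.3739 ≈ 4958 m/s.
Stage 2: m₀ = 14,748 kg, m_f = 14,748 − 10,800 = 3,948 kg; Δv = 289×9.80665×ln(3.736) = 2834.1×1.3179 ≈ 3735 m/s.
Total Δv = 4958 + 3735 = 8693 m/s.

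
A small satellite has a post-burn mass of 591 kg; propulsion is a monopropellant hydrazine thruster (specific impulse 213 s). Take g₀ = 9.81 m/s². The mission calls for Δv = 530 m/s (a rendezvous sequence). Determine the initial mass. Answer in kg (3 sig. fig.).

v_e = Isp · g₀ = 213 × 9.81 = 2089.5 m/s.
Using Δv = v_e ln(m₀/m_f): m₀/m_f = exp(Δv / v_e) = exp(530 / 2089.5) = exp(0.2536) = 1.2887.
m₀ = m_f × 1.2887 = 591 × 1.2887 = 761.622 kg.

initial mass ≈ 762 kg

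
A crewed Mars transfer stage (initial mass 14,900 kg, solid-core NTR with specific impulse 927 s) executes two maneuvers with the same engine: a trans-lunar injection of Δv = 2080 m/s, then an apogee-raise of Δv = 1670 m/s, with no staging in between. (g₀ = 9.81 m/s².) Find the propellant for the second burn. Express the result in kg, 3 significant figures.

propellant for the second burn ≈ 1990 kg

v_e = Isp · g₀ = 927 × 9.81 = 9093.9 m/s.
After the first burn: m = 14900 × exp(−2080/9093.9) = 14900 × 0.79555 = 11,853.7 kg.
After the second burn: m = 11,853.7 × exp(−1670/9093.9) = 11,853.7 × 0.83224 = 9,865.12 kg.
Second-burn propellant = 11,853.7 − 9,865.12 = 1,988.58 kg.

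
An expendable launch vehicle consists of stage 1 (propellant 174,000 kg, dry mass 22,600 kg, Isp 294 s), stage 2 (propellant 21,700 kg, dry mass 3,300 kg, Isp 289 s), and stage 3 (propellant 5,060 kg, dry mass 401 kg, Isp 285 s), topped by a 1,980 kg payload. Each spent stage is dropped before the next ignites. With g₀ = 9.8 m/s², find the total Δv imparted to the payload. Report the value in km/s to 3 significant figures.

Ignition mass of stage 1 = 174,000+22,600 + 21,700+3,300 + 5,060+401 + 1,980 = 229,041 kg.
Stage 1: m₀ = 229,041 kg, m_f = 229,041 − 174,000 = 55,041 kg; Δv = 294×9.8×ln(4.161) = 2881.2×1.4258 ≈ 4108 m/s.
Stage 2: m₀ = 32,441 kg, m_f = 32,441 − 21,700 = 10,741 kg; Δv = 289×9.8×ln(3.02) = 2832.2×1.1054 ≈ 3131 m/s.
Stage 3: m₀ = 7,441 kg, m_f = 7,441 − 5,060 = 2,381 kg; Δv = 285×9.8×ln(3.125) = 2793.0×1.1395 ≈ 3183 m/s.
Total Δv = 4108 + 3131 + 3183 = 10422 m/s.

Δv ≈ 10.4 km/s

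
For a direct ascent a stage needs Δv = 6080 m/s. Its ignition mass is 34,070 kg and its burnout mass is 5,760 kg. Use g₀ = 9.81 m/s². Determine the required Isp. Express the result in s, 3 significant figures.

Isp ≈ 349 s

ln(m₀/m_f) = ln(34070/5760) = ln(5.915) = 1.7775.
v_e = Δv / ln(m₀/m_f) = 6080 / 1.7775 = 3420.6 m/s.
Isp = v_e / g₀ = 3420.6 / 9.81 = 348.7 s.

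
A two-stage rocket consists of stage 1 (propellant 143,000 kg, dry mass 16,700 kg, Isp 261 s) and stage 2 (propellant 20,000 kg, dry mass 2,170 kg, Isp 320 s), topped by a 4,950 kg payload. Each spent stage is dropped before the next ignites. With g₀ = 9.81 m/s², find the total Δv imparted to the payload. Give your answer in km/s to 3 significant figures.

Δv ≈ 7.91 km/s

Ignition mass of stage 1 = 143,000+16,700 + 20,000+2,170 + 4,950 = 186,820 kg.
Stage 1: m₀ = 186,820 kg, m_f = 186,820 − 143,000 = 43,820 kg; Δv = 261×9.81×ln(4.263) = 2560.4×1.4501 ≈ 3713 m/s.
Stage 2: m₀ = 27,120 kg, m_f = 27,120 − 20,000 = 7,120 kg; Δv = 320×9.81×ln(3.809) = 3139.2×1.3374 ≈ 4198 m/s.
Total Δv = 3713 + 4198 = 7911 m/s.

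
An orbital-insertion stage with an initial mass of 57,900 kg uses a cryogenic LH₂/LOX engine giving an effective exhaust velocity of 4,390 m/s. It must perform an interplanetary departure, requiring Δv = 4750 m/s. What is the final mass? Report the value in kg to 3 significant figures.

final mass ≈ 19600 kg

m₀/m_f = exp(Δv / v_e) = exp(4750 / 4390.0) = exp(1.0820) = 2.9506.
m_f = m₀ / 2.9506 = 57,900 / 2.9506 = 19,623.1 kg.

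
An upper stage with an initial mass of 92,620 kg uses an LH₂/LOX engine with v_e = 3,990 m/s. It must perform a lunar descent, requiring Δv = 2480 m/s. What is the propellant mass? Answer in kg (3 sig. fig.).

m₀/m_f = exp(Δv / v_e) = exp(2480 / 3990.0) = exp(0.6216) = 1.8618.
m_f = 92,620 / 1.8618 = 49,747.6 kg, so propellant = m₀ − m_f = 92,620 − 49,747.6 = 42,872.4 kg.

propellant mass ≈ 42900 kg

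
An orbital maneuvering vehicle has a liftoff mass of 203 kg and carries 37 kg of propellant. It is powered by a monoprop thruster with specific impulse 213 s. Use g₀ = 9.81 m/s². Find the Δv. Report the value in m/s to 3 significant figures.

v_e = Isp · g₀ = 213 × 9.81 = 2089.5 m/s.
m_f = m₀ − m_prop = 203 − 37 = 166 kg.
By the Tsiolkovsky rocket equation, Δv = v_e · ln(m₀/m_f) = 2089.5 × ln(1.223) = 2089.5 × 0.2012 ≈ 420.5 m/s.

Δv ≈ 420 m/s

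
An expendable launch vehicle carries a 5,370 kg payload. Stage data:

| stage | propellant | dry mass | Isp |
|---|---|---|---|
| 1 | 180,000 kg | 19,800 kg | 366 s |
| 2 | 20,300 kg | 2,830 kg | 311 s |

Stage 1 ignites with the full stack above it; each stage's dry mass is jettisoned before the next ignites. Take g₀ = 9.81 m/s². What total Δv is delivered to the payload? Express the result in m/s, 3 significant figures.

Δv ≈ 9380 m/s

Ignition mass of stage 1 = 180,000+19,800 + 20,300+2,830 + 5,370 = 228,300 kg.
Stage 1: m₀ = 228,300 kg, m_f = 228,300 − 180,000 = 48,300 kg; Δv = 366×9.81×ln(4.727) = 3590.5×1.5532 ≈ 5577 m/s.
Stage 2: m₀ = 28,500 kg, m_f = 28,500 − 20,300 = 8,200 kg; Δv = 311×9.81×ln(3.476) = 3050.9×1.2458 ≈ 3801 m/s.
Total Δv = 5577 + 3801 = 9378 m/s.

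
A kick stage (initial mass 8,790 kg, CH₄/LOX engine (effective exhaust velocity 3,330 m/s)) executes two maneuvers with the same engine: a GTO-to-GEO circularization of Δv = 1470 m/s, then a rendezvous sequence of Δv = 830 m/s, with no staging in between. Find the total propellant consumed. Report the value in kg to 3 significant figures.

After the first burn: m = 8790 × exp(−1470/3330.0) = 8790 × 0.64311 = 5,652.94 kg.
After the second burn: m = 5,652.94 × exp(−830/3330.0) = 5,652.94 × 0.77939 = 4,405.84 kg.
Total propellant = m₀ − m_final = 8790 − 4,405.84 = 4,384.16 kg.

total propellant consumed ≈ 4380 kg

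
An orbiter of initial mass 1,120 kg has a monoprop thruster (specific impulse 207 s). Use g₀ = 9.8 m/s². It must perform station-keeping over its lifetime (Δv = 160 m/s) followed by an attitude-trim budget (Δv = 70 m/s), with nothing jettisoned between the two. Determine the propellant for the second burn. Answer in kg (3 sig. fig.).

v_e = Isp · g₀ = 207 × 9.8 = 2028.6 m/s.
After the first burn: m = 1120 × exp(−160/2028.6) = 1120 × 0.92416 = 1,035.06 kg.
After the second burn: m = 1,035.06 × exp(−70/2028.6) = 1,035.06 × 0.96608 = 999.951 kg.
Second-burn propellant = 1,035.06 − 999.951 = 35.109 kg.

propellant for the second burn ≈ 35.1 kg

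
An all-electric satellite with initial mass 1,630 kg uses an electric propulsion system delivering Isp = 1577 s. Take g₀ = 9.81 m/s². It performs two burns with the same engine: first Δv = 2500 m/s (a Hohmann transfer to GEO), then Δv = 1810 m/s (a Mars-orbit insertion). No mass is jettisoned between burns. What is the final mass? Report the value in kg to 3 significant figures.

v_e = Isp · g₀ = 1577 × 9.81 = 15470.4 m/s.
After the first burn: m = 1630 × exp(−2500/15470.4) = 1630 × 0.85078 = 1,386.77 kg.
After the second burn: m = 1,386.77 × exp(−1810/15470.4) = 1,386.77 × 0.88959 = 1,233.66 kg.

final mass ≈ 1230 kg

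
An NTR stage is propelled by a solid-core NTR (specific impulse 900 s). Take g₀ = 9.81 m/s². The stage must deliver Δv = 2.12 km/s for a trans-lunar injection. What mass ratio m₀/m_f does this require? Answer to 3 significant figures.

v_e = Isp · g₀ = 900 × 9.81 = 8829.0 m/s.
Rocket equation: m₀/m_f = exp(Δv / v_e) = exp(2120 / 8829.0) = exp(0.2401) = 1.2714.

mass ratio ≈ 1.27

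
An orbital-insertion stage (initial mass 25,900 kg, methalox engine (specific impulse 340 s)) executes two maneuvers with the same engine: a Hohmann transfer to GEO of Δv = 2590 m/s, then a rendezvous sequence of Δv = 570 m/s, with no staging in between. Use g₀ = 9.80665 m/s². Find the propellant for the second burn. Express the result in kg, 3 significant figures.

v_e = Isp · g₀ = 340 × 9.80665 = 3334.3 m/s.
After the first burn: m = 25900 × exp(−2590/3334.3) = 25900 × 0.45988 = 11,910.9 kg.
After the second burn: m = 11,910.9 × exp(−570/3334.3) = 11,910.9 × 0.84286 = 10,039.2 kg.
Second-burn propellant = 11,910.9 − 10,039.2 = 1,871.7 kg.

propellant for the second burn ≈ 1870 kg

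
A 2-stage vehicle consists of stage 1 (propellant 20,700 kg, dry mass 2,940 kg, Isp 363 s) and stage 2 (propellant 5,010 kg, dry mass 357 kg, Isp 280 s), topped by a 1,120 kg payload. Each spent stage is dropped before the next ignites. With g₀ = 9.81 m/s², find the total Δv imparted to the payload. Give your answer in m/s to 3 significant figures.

Δv ≈ 8200 m/s

Ignition mass of stage 1 = 20,700+2,940 + 5,010+357 + 1,120 = 30,127 kg.
Stage 1: m₀ = 30,127 kg, m_f = 30,127 − 20,700 = 9,427 kg; Δv = 363×9.81×ln(3.196) = 3561.0×1.1618 ≈ 4137 m/s.
Stage 2: m₀ = 6,487 kg, m_f = 6,487 − 5,010 = 1,477 kg; Δv = 280×9.81×ln(4.392) = 2746.8×1.4798 ≈ 4065 m/s.
Total Δv = 4137 + 4065 = 8202 m/s.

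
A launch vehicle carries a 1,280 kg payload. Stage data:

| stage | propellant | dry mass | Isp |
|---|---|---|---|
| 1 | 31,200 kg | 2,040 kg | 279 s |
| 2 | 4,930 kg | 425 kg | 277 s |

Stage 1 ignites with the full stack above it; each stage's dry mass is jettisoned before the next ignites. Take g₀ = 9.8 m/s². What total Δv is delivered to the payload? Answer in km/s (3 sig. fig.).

Ignition mass of stage 1 = 31,200+2,040 + 4,930+425 + 1,280 = 39,875 kg.
Stage 1: m₀ = 39,875 kg, m_f = 39,875 − 31,200 = 8,675 kg; Δv = 279×9.8×ln(4.597) = 2734.2×1.5253 ≈ 4170 m/s.
Stage 2: m₀ = 6,635 kg, m_f = 6,635 − 4,930 = 1,705 kg; Δv = 277×9.8×ln(3.891) = 2714.6×1.3588 ≈ 3689 m/s.
Total Δv = 4170 + 3689 = 7859 m/s.

Δv ≈ 7.86 km/s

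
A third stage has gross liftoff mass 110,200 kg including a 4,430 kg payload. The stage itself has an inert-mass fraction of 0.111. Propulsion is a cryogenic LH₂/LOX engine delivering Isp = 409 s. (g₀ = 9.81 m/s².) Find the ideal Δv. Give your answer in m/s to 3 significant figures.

Δv ≈ 7700 m/s

Stage wet mass = m₀ − payload = 110,200 − 4,430 = 105,770 kg.
Stage dry mass = ε × stage wet mass = 0.111 × 105,770 = 11,740.5 kg.
Burnout mass m_f = stage dry + payload = 11,740.5 + 4,430 = 16,170.5 kg.
v_e = Isp · g₀ = 409 × 9.81 = 4012.3 m/s.
Using Δv = v_e ln(m₀/m_f): Δv = v_e · ln(110,200/16,170.5) = 4012.3 × ln(6.815) = 4012.3 × 1.9191 ≈ 7700 m/s.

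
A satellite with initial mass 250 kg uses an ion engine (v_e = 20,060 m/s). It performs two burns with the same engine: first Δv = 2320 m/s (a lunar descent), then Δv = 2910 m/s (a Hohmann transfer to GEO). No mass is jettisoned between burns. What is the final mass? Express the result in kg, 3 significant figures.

final mass ≈ 193 kg

After the first burn: m = 250 × exp(−2320/20060.0) = 250 × 0.89078 = 222.695 kg.
After the second burn: m = 222.695 × exp(−2910/20060.0) = 222.695 × 0.86497 = 192.624 kg.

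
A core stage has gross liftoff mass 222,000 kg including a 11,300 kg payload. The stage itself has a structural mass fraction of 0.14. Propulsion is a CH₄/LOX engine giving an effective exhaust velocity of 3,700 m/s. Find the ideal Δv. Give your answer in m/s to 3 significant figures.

Stage wet mass = m₀ − payload = 222,000 − 11,300 = 210,700 kg.
Stage dry mass = ε × stage wet mass = 0.14 × 210,700 = 29,498 kg.
Burnout mass m_f = stage dry + payload = 29,498 + 11,300 = 40,798 kg.
Δv = v_e · ln(222,000/40,798) = 3700.0 × ln(5.441) = 3700.0 × 1.6940 ≈ 6268 m/s.

Δv ≈ 6270 m/s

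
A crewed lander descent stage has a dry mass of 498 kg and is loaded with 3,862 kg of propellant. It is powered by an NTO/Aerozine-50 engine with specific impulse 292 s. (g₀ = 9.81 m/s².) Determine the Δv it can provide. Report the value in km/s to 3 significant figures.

Δv ≈ 6.21 km/s

v_e = Isp · g₀ = 292 × 9.81 = 2864.5 m/s.
m₀ = m_dry + m_prop = 498 + 3,862 = 4,360 kg.
Δv = v_e · ln(m₀/m_f) = 2864.5 × ln(8.755) = 2864.5 × 2.1696 ≈ 6214.9 m/s.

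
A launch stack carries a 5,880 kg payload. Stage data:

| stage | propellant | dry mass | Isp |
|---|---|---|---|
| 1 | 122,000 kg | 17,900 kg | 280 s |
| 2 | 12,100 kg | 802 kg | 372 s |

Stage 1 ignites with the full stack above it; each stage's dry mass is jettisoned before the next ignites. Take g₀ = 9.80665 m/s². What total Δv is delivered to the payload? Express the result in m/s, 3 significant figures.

Δv ≈ 7790 m/s

Ignition mass of stage 1 = 122,000+17,900 + 12,100+802 + 5,880 = 158,682 kg.
Stage 1: m₀ = 158,682 kg, m_f = 158,682 − 122,000 = 36,682 kg; Δv = 280×9.80665×ln(4.326) = 2745.9×1.4646 ≈ 4022 m/s.
Stage 2: m₀ = 18,782 kg, m_f = 18,782 − 12,100 = 6,682 kg; Δv = 372×9.80665×ln(2.811) = 3648.1×1.0335 ≈ 3770 m/s.
Total Δv = 4022 + 3770 = 7792 m/s.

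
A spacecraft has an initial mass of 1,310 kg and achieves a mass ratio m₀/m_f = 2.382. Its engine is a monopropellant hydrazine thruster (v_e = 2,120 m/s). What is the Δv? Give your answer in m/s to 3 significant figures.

Δv ≈ 1840 m/s

By the Tsiolkovsky rocket equation, Δv = v_e · ln(2.382) = 2120.0 × 0.8679 ≈ 1840.0 m/s.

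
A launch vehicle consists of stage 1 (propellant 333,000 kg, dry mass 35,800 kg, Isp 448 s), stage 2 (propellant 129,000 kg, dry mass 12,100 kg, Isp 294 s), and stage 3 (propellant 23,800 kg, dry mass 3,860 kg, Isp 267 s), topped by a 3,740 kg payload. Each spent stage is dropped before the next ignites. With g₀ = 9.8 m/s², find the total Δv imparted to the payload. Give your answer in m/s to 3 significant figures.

Δv ≈ 11900 m/s

Ignition mass of stage 1 = 333,000+35,800 + 129,000+12,100 + 23,800+3,860 + 3,740 = 541,300 kg.
Stage 1: m₀ = 541,300 kg, m_f = 541,300 − 333,000 = 208,300 kg; Δv = 448×9.8×ln(2.599) = 4390.4×0.9550 ≈ 4193 m/s.
Stage 2: m₀ = 172,500 kg, m_f = 172,500 − 129,000 = 43,500 kg; Δv = 294×9.8×ln(3.966) = 2881.2×1.3776 ≈ 3969 m/s.
Stage 3: m₀ = 31,400 kg, m_f = 31,400 − 23,800 = 7,600 kg; Δv = 267×9.8×ln(4.132) = 2616.6×1.4187 ≈ 3712 m/s.
Total Δv = 4193 + 3969 + 3712 = 11874 m/s.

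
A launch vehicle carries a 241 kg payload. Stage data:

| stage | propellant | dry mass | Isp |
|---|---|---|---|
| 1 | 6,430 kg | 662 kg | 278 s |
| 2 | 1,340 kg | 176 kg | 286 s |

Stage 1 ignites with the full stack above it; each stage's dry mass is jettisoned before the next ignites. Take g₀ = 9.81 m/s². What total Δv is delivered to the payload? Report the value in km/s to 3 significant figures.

Ignition mass of stage 1 = 6,430+662 + 1,340+176 + 241 = 8,849 kg.
Stage 1: m₀ = 8,849 kg, m_f = 8,849 − 6,430 = 2,419 kg; Δv = 278×9.81×ln(3.658) = 2727.2×1.2970 ≈ 3537 m/s.
Stage 2: m₀ = 1,757 kg, m_f = 1,757 − 1,340 = 417 kg; Δv = 286×9.81×ln(4.213) = 2805.7×1.4383 ≈ 4035 m/s.
Total Δv = 3537 + 4035 = 7572 m/s.

Δv ≈ 7.57 km/s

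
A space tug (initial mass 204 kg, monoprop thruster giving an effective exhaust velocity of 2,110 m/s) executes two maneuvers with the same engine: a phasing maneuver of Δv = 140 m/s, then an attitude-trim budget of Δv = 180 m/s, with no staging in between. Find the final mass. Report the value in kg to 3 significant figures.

After the first burn: m = 204 × exp(−140/2110.0) = 204 × 0.93580 = 190.903 kg.
After the second burn: m = 190.903 × exp(−180/2110.0) = 190.903 × 0.91823 = 175.293 kg.

final mass ≈ 175 kg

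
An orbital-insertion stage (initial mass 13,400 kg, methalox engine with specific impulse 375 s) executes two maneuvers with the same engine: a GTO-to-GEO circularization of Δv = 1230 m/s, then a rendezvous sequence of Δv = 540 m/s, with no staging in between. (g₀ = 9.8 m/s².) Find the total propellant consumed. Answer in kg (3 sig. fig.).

total propellant consumed ≈ 5120 kg

v_e = Isp · g₀ = 375 × 9.8 = 3675.0 m/s.
After the first burn: m = 13400 × exp(−1230/3675.0) = 13400 × 0.71556 = 9,588.5 kg.
After the second burn: m = 9,588.5 × exp(−540/3675.0) = 9,588.5 × 0.86335 = 8,278.23 kg.
Total propellant = m₀ − m_final = 13400 − 8,278.23 = 5,121.77 kg.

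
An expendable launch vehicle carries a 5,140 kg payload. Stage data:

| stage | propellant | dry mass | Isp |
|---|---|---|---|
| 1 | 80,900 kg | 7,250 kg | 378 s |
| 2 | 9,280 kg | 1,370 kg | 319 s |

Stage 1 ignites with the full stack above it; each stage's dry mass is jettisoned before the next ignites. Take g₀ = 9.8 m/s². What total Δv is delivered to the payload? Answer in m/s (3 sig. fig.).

Ignition mass of stage 1 = 80,900+7,250 + 9,280+1,370 + 5,140 = 103,940 kg.
Stage 1: m₀ = 103,940 kg, m_f = 103,940 − 80,900 = 23,040 kg; Δv = 378×9.8×ln(4.511) = 3704.4×1.5066 ≈ 5581 m/s.
Stage 2: m₀ = 15,790 kg, m_f = 15,790 − 9,280 = 6,510 kg; Δv = 319×9.8×ln(2.425) = 3126.2×0.8860 ≈ 2770 m/s.
Total Δv = 5581 + 2770 = 8351 m/s.

Δv ≈ 8350 m/s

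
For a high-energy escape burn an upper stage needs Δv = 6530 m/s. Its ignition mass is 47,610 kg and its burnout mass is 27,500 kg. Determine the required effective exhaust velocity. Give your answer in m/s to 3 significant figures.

ln(m₀/m_f) = ln(47610/27500) = ln(1.731) = 0.5489.
Rocket equation: v_e = Δv / ln(m₀/m_f) = 6530 / 0.5489 = 11897.5 m/s.

v_e ≈ 11900 m/s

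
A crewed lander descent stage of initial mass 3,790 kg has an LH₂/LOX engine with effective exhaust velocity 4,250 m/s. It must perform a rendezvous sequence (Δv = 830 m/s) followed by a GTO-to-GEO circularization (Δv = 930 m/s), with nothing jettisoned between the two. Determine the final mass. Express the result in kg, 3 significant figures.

final mass ≈ 2500 kg

After the first burn: m = 3790 × exp(−830/4250.0) = 3790 × 0.82259 = 3,117.62 kg.
After the second burn: m = 3,117.62 × exp(−930/4250.0) = 3,117.62 × 0.80346 = 2,504.88 kg.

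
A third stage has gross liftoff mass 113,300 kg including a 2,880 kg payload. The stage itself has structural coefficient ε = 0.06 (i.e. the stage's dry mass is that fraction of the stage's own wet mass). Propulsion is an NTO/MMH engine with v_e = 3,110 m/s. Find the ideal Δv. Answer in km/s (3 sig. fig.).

Δv ≈ 7.71 km/s

Stage wet mass = m₀ − payload = 113,300 − 2,880 = 110,420 kg.
Stage dry mass = ε × stage wet mass = 0.06 × 110,420 = 6,625.2 kg.
Burnout mass m_f = stage dry + payload = 6,625.2 + 2,880 = 9,505.2 kg.
From the ideal rocket equation, Δv = v_e · ln(113,300/9,505.2) = 3110.0 × ln(11.92) = 3110.0 × 2.4782 ≈ 7707 m/s.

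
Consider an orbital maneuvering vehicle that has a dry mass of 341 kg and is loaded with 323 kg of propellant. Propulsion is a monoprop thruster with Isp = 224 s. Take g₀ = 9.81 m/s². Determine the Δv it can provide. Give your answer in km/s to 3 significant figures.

Δv ≈ 1.46 km/s

v_e = Isp · g₀ = 224 × 9.81 = 2197.4 m/s.
m₀ = m_dry + m_prop = 341 + 323 = 664 kg.
Δv = v_e · ln(m₀/m_f) = 2197.4 × ln(1.947) = 2197.4 × 0.6664 ≈ 1464.4 m/s.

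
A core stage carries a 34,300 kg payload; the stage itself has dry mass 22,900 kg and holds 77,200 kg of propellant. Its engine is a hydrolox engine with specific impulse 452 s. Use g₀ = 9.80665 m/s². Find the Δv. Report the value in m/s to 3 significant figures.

Δv ≈ 3790 m/s

v_e = Isp · g₀ = 452 × 9.80665 = 4432.6 m/s.
m₀ = payload + dry + propellant = 34,300 + 22,900 + 77,200 = 134,400 kg.
m_f = payload + dry = 34,300 + 22,900 = 57,200 kg.
Δv = v_e · ln(m₀/m_f) = 4432.6 × ln(2.35) = 4432.6 × 0.8543 ≈ 3786.6 m/s.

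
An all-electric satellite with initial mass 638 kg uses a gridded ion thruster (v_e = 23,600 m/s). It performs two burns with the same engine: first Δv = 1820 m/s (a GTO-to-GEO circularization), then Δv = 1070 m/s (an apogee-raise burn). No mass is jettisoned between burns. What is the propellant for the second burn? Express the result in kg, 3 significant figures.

propellant for the second burn ≈ 26.2 kg

After the first burn: m = 638 × exp(−1820/23600.0) = 638 × 0.92578 = 590.648 kg.
After the second burn: m = 590.648 × exp(−1070/23600.0) = 590.648 × 0.95567 = 564.465 kg.
Second-burn propellant = 590.648 − 564.465 = 26.183 kg.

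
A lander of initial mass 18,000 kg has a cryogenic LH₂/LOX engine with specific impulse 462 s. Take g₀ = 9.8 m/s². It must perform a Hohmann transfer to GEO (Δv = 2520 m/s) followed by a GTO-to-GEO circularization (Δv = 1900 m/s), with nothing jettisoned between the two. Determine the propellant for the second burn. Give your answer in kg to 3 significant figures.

v_e = Isp · g₀ = 462 × 9.8 = 4527.6 m/s.
After the first burn: m = 18000 × exp(−2520/4527.6) = 18000 × 0.57316 = 10,316.9 kg.
After the second burn: m = 10,316.9 × exp(−1900/4527.6) = 10,316.9 × 0.65728 = 6,781.09 kg.
Second-burn propellant = 10,316.9 − 6,781.09 = 3,535.81 kg.

propellant for the second burn ≈ 3540 kg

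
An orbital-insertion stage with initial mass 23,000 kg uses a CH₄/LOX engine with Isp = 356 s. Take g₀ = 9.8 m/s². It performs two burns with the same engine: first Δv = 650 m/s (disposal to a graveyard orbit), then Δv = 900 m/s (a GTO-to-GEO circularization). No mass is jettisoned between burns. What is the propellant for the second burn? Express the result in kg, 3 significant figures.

v_e = Isp · g₀ = 356 × 9.8 = 3488.8 m/s.
After the first burn: m = 23000 × exp(−650/3488.8) = 23000 × 0.83002 = 19,090.5 kg.
After the second burn: m = 19,090.5 × exp(−900/3488.8) = 19,090.5 × 0.77262 = 14,749.7 kg.
Second-burn propellant = 19,090.5 − 14,749.7 = 4,340.8 kg.

propellant for the second burn ≈ 4340 kg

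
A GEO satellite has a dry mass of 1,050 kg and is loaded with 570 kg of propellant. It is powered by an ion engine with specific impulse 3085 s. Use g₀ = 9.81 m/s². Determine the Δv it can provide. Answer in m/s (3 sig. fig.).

v_e = Isp · g₀ = 3085 × 9.81 = 30263.9 m/s.
m₀ = m_dry + m_prop = 1,050 + 570 = 1,620 kg.
Δv = v_e · ln(m₀/m_f) = 30263.9 × ln(1.543) = 30263.9 × 0.4336 ≈ 13123.5 m/s.

Δv ≈ 13100 m/s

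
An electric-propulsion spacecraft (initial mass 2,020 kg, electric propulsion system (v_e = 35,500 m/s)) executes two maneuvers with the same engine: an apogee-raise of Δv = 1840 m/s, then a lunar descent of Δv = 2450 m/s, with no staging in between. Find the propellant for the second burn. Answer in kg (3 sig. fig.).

After the first burn: m = 2020 × exp(−1840/35500.0) = 2020 × 0.94949 = 1,917.97 kg.
After the second burn: m = 1,917.97 × exp(−2450/35500.0) = 1,917.97 × 0.93331 = 1,790.06 kg.
Second-burn propellant = 1,917.97 − 1,790.06 = 127.91 kg.

propellant for the second burn ≈ 128 kg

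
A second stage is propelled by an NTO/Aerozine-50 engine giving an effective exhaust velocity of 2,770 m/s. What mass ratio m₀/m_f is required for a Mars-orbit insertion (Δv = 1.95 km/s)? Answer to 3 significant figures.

Rocket equation: m₀/m_f = exp(Δv / v_e) = exp(1950 / 2770.0) = exp(0.7040) = 2.0218.

mass ratio ≈ 2.02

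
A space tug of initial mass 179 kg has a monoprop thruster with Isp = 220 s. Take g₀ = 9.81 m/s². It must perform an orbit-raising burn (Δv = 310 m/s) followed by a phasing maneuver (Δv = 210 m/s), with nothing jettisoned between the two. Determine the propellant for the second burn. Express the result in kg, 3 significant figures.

propellant for the second burn ≈ 14.4 kg

v_e = Isp · g₀ = 220 × 9.81 = 2158.2 m/s.
After the first burn: m = 179 × exp(−310/2158.2) = 179 × 0.86620 = 155.05 kg.
After the second burn: m = 155.05 × exp(−210/2158.2) = 155.05 × 0.90728 = 140.674 kg.
Second-burn propellant = 155.05 − 140.674 = 14.376 kg.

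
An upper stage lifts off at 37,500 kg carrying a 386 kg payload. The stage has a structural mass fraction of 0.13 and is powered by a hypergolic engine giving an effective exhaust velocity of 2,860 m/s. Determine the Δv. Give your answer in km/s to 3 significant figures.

Δv ≈ 5.64 km/s

Stage wet mass = m₀ − payload = 37,500 − 386 = 37,114 kg.
Stage dry mass = ε × stage wet mass = 0.13 × 37,114 = 4,824.82 kg.
Burnout mass m_f = stage dry + payload = 4,824.82 + 386 = 5,210.82 kg.
Δv = v_e · ln(37,500/5,210.82) = 2860.0 × ln(7.197) = 2860.0 × 1.9736 ≈ 5645 m/s.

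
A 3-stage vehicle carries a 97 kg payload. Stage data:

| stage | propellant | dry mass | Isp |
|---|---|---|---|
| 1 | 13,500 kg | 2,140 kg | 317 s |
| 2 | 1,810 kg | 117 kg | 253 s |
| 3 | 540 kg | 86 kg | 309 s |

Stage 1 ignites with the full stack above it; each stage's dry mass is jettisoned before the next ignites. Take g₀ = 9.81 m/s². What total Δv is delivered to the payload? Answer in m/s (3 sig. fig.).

Ignition mass of stage 1 = 13,500+2,140 + 1,810+117 + 540+86 + 97 = 18,290 kg.
Stage 1: m₀ = 18,290 kg, m_f = 18,290 − 13,500 = 4,790 kg; Δv = 317×9.81×ln(3.818) = 3109.8×1.3398 ≈ 4167 m/s.
Stage 2: m₀ = 2,650 kg, m_f = 2,650 − 1,810 = 840 kg; Δv = 253×9.81×ln(3.155) = 2481.9×1.1489 ≈ 2852 m/s.
Stage 3: m₀ = 723 kg, m_f = 723 − 540 = 183 kg; Δv = 309×9.81×ln(3.951) = 3031.3×1.3739 ≈ 4165 m/s.
Total Δv = 4167 + 2852 + 4165 = 11184 m/s.

Δv ≈ 11200 m/s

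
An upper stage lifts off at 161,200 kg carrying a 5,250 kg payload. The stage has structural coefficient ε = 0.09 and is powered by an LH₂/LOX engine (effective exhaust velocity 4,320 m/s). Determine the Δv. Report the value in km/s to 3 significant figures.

Δv ≈ 9.17 km/s

Stage wet mass = m₀ − payload = 161,200 − 5,250 = 155,950 kg.
Stage dry mass = ε × stage wet mass = 0.09 × 155,950 = 14,035.5 kg.
Burnout mass m_f = stage dry + payload = 14,035.5 + 5,250 = 19,285.5 kg.
From the ideal rocket equation, Δv = v_e · ln(161,200/19,285.5) = 4320.0 × ln(8.359) = 4320.0 × 2.1233 ≈ 9173 m/s.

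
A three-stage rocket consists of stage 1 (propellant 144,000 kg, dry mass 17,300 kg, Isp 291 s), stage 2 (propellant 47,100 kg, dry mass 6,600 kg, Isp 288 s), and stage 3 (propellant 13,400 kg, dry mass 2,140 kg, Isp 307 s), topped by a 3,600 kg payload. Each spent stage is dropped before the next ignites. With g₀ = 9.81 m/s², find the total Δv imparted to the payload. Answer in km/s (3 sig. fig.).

Ignition mass of stage 1 = 144,000+17,300 + 47,100+6,600 + 13,400+2,140 + 3,600 = 234,140 kg.
Stage 1: m₀ = 234,140 kg, m_f = 234,140 − 144,000 = 90,140 kg; Δv = 291×9.81×ln(2.598) = 2854.7×0.9546 ≈ 2725 m/s.
Stage 2: m₀ = 72,840 kg, m_f = 72,840 − 47,100 = 25,740 kg; Δv = 288×9.81×ln(2.83) = 2825.3×1.0402 ≈ 2939 m/s.
Stage 3: m₀ = 19,140 kg, m_f = 19,140 − 13,400 = 5,740 kg; Δv = 307×9.81×ln(3.334) = 3011.7×1.2043 ≈ 3627 m/s.
Total Δv = 2725 + 2939 + 3627 = 9291 m/s.

Δv ≈ 9.29 km/s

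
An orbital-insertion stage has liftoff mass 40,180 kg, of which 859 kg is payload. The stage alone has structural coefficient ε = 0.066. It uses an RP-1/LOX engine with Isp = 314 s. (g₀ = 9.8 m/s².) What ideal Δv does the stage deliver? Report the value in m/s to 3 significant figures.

Δv ≈ 7550 m/s

Stage wet mass = m₀ − payload = 40,180 − 859 = 39,321 kg.
Stage dry mass = ε × stage wet mass = 0.066 × 39,321 = 2,595.19 kg.
Burnout mass m_f = stage dry + payload = 2,595.19 + 859 = 3,454.19 kg.
v_e = Isp · g₀ = 314 × 9.8 = 3077.2 m/s.
Rocket equation: Δv = v_e · ln(40,180/3,454.19) = 3077.2 × ln(11.63) = 3077.2 × 2.4538 ≈ 7551 m/s.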